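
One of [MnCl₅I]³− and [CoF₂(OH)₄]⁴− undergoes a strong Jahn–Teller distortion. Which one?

[MnCl₅I]³−

[MnCl₅I]³−: Each chloride is −1; each iodide is −1; balancing the −3 overall charge requires Mn(III). Manganese is a group-7 element; Mn(III) is therefore d⁴. Chloride and iodide are weak-field ligands for a first-row metal, so the complex is high-spin. The t₂g³e_g¹ (high-spin) configuration has an unevenly filled e_g set; the Jahn–Teller theorem predicts a tetragonal distortion (typically axial elongation) to lift the degeneracy.
[CoF₂(OH)₄]⁴−: Each fluoride is −1; each hydroxide is −1; balancing the −4 overall charge requires Co(II). Group 9 minus oxidation state 2 gives a d⁷ configuration. Fluoride and hydroxide are weak-field ligands for a first-row metal, so the complex is high-spin. The d⁷ configuration leaves the e_g set evenly filled (or empty) — no strong Jahn–Teller driving force.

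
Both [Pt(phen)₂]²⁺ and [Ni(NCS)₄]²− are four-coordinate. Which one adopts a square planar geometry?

[Pt(phen)₂]²⁺

For [Pt(phen)₂]²⁺: Summing ligand charges against the +2 overall charge gives an oxidation state of +2 for platinum. Pt sits in group 10, so the d-electron count is 10 − 2 = 8. A 5d d⁸ ion has a large crystal-field splitting; square planar leaves the high-energy d_{x²−y²} orbital empty and maximises CFSE. → square planar.
For [Ni(NCS)₄]²−: Summing ligand charges against the −2 overall charge gives an oxidation state of +2 for nickel. Nickel is a group-10 element; Ni(II) is therefore d⁸. Isothiocyanate is a weak-field ligand. With weak-field ligands the CFSE gain from square planar is small, so a 3d d⁸ ion takes the sterically preferred tetrahedral geometry. → tetrahedral.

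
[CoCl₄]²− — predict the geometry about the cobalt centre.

tetrahedral

Ligand charges: each chloride is −1. With an overall charge of −2 the cobalt centre must be in the +2 oxidation state.
Cobalt is a group-9 element; Co(II) is therefore d⁷.
Coordination number: 4.
Chloride is a weak-field ligand.
For a high-spin 3d d⁷ ion with weak-field ligands the small Δₜ gives little square-planar CFSE advantage, so four ligands adopt the sterically favoured tetrahedral geometry.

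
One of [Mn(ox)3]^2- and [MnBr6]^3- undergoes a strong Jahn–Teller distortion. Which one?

[MnBr6]^3-

[Mn(ox)3]^2-: Each oxalate is −2; balancing the −2 overall charge requires Mn(IV). Group 7 minus oxidation state 4 gives a d³ configuration. The d³ configuration leaves the e_g set evenly filled (or empty) — no strong Jahn–Teller driving force.
[MnBr6]^3-: Ligand charges: each bromide is −1. With an overall charge of −3 the manganese centre must be in the +3 oxidation state. Mn sits in group 7, so the d-electron count is 7 − 3 = 4. Bromide is a weak-field ligand for a first-row metal, so the complex is high-spin. The t₂g³e_g¹ (high-spin) configuration has an unevenly filled e_g set; the Jahn–Teller theorem predicts a tetragonal distortion (typically axial elongation) to lift the degeneracy.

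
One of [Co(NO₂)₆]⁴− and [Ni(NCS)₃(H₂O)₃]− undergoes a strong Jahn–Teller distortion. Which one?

[Co(NO₂)₆]⁴−: Ligand charges: each nitro (N-bound nitrite) is −1. With an overall charge of −4 the cobalt centre must be in the +2 oxidation state. Co sits in group 9, so the d-electron count is 9 − 2 = 7. Nitro (N-bound nitrite) is a strong-field ligand (high in the spectrochemical series) for a first-row metal, so the complex is low-spin. The t₂g⁶e_g¹ (low-spin) configuration has an unevenly filled e_g set; the Jahn–Teller theorem predicts a tetragonal distortion (typically axial elongation) to lift the degeneracy.
[Ni(NCS)₃(H₂O)₃]−: Summing ligand charges against the −1 overall charge gives an oxidation state of +2 for nickel. Group 10 minus oxidation state 2 gives a d⁸ configuration. The d⁸ configuration leaves the e_g set evenly filled (or empty) — no strong Jahn–Teller driving force.

[Co(NO₂)₆]⁴−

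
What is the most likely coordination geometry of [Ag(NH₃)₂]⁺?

linear

Ammonia is neutral; balancing the +1 overall charge requires Ag(I).
Group 11 minus oxidation state 1 gives a d¹⁰ configuration.
With 2 monodentate ligands the coordination number is 2.
A d¹⁰ ion with only two ligands adopts a linear arrangement (sp hybridisation; no CFSE preference).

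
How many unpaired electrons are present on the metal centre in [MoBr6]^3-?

3 unpaired electrons

Each bromide is −1; balancing the −3 overall charge requires Mo(III).
Group 6 minus oxidation state 3 gives a d³ configuration.
In an octahedral field the d³ configuration is t₂g³e_g⁰ (only one arrangement possible), giving 3 unpaired electrons.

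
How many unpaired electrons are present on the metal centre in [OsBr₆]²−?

2 unpaired electrons

Summing ligand charges against the −2 overall charge gives an oxidation state of +4 for osmium.
Osmium is a group-8 element; Os(IV) is therefore d⁴.
The spin state decides the count: a 5d ion has a large Δₒ and is invariably low-spin.
An octahedral low-spin d⁴ ion is t₂g⁴e_g⁰, giving 2 unpaired electrons.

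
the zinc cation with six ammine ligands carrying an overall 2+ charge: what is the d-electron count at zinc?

d¹⁰

Ammonia is neutral; balancing the +2 overall charge requires Zn(II).
Group 12 minus oxidation state 2 gives a d¹⁰ configuration.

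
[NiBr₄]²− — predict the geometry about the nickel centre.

Ligand charges: each bromide is −1. With an overall charge of −2 the nickel centre must be in the +2 oxidation state.
Nickel is a group-10 element; Ni(II) is therefore d⁸.
With 4 monodentate ligands the coordination number is 4.
Bromide is a weak-field ligand.
With weak-field ligands the CFSE gain from square planar is small, so a 3d d⁸ ion takes the sterically preferred tetrahedral geometry.

tetrahedral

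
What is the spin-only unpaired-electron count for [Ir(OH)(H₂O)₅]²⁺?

0

Each hydroxide is −1; water is neutral; balancing the +2 overall charge requires Ir(III).
Group 9 minus oxidation state 3 gives a d⁶ configuration.
The spin state decides the count: a 5d ion has a large Δₒ and is invariably low-spin.
An octahedral low-spin d⁶ ion is t₂g⁶e_g⁰, giving 0 unpaired electrons.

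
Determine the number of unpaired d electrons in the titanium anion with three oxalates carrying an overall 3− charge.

1

Summing ligand charges against the −3 overall charge gives an oxidation state of +3 for titanium.
Ti sits in group 4, so the d-electron count is 4 − 3 = 1.
Counting donor atoms: 3×oxalate (bidentate) → 6 donors. Coordination number = 6.
In an octahedral field the d¹ configuration is t₂g¹e_g⁰ (only one arrangement possible), giving 1 unpaired electron.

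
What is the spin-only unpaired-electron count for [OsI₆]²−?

2

Summing ligand charges against the −2 overall charge gives an oxidation state of +4 for osmium.
Os sits in group 8, so the d-electron count is 8 − 4 = 4.
The spin state decides the count: a 5d ion has a large Δₒ and is invariably low-spin.
An octahedral low-spin d⁴ ion is t₂g⁴e_g⁰, giving 2 unpaired electrons.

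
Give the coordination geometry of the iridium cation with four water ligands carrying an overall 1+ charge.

Water is neutral; balancing the +1 overall charge requires Ir(I).
Ir sits in group 9, so the d-electron count is 9 − 1 = 8.
With 4 monodentate ligands the coordination number is 4.
A 5d d⁸ ion has a large crystal-field splitting; square planar leaves the high-energy d_{x²−y²} orbital empty and maximises CFSE.

square planar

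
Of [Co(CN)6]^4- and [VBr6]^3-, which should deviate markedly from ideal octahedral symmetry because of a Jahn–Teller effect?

[Co(CN)6]^4-: Ligand charges: each cyanide is −1. With an overall charge of −4 the cobalt centre must be in the +2 oxidation state. Group 9 minus oxidation state 2 gives a d⁷ configuration. Cyanide is a strong-field ligand (high in the spectrochemical series) for a first-row metal, so the complex is low-spin. The t₂g⁶e_g¹ (low-spin) configuration has an unevenly filled e_g set; the Jahn–Teller theorem predicts a tetragonal distortion (typically axial elongation) to lift the degeneracy.
[VBr6]^3-: Each bromide is −1; balancing the −3 overall charge requires V(III). Group 5 minus oxidation state 3 gives a d² configuration. The d² configuration leaves the e_g set evenly filled (or empty) — no strong Jahn–Teller driving force.

[Co(CN)6]^4-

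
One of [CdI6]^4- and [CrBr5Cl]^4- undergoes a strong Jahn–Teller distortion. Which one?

[CrBr5Cl]^4-

[CdI6]^4-: Summing ligand charges against the −4 overall charge gives an oxidation state of +2 for cadmium. Group 12 minus oxidation state 2 gives a d¹⁰ configuration. The d¹⁰ configuration leaves the e_g set evenly filled (or empty) — no strong Jahn–Teller driving force.
[CrBr5Cl]^4-: Ligand charges: each bromide is −1; each chloride is −1. With an overall charge of −4 the chromium centre must be in the +2 oxidation state. Cr sits in group 6, so the d-electron count is 6 − 2 = 4. Bromide and chloride are weak-field ligands for a first-row metal, so the complex is high-spin. The t₂g³e_g¹ (high-spin) configuration has an unevenly filled e_g set; the Jahn–Teller theorem predicts a tetragonal distortion (typically axial elongation) to lift the degeneracy.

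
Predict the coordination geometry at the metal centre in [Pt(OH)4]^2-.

square planar

Summing ligand charges against the −2 overall charge gives an oxidation state of +2 for platinum.
Group 10 minus oxidation state 2 gives a d⁸ configuration.
Coordination number: 4.
A 5d d⁸ ion has a large crystal-field splitting; square planar leaves the high-energy d_{x²−y²} orbital empty and maximises CFSE.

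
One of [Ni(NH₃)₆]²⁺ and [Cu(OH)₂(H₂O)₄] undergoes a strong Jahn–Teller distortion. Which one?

[Cu(OH)₂(H₂O)₄]

[Ni(NH₃)₆]²⁺: Summing ligand charges against the +2 overall charge gives an oxidation state of +2 for nickel. Nickel is a group-10 element; Ni(II) is therefore d⁸. The d⁸ configuration leaves the e_g set evenly filled (or empty) — no strong Jahn–Teller driving force.
[Cu(OH)₂(H₂O)₄]: Summing ligand charges against the 0 overall charge gives an oxidation state of +2 for copper. Group 11 minus oxidation state 2 gives a d⁹ configuration. The t₂g⁶e_g³ configuration has an unevenly filled e_g set; the Jahn–Teller theorem predicts a tetragonal distortion (typically axial elongation) to lift the degeneracy.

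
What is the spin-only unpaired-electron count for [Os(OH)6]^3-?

1 unpaired electron

Summing ligand charges against the −3 overall charge gives an oxidation state of +3 for osmium.
Osmium is a group-8 element; Os(III) is therefore d⁵.
The spin state decides the count: a 5d ion has a large Δₒ and is invariably low-spin.
An octahedral low-spin d⁵ ion is t₂g⁵e_g⁰, giving 1 unpaired electron.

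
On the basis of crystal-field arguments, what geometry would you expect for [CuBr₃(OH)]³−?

Summing ligand charges against the −3 overall charge gives an oxidation state of +1 for copper.
Copper is a group-11 element; Cu(I) is therefore d¹⁰.
Coordination number: 4.
A d¹⁰ ion has no crystal-field stabilisation preference between square planar and tetrahedral, so four ligands adopt the sterically favoured tetrahedral geometry.

tetrahedral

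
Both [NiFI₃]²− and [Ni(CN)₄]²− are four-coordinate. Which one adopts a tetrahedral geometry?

For [NiFI₃]²−: Ligand charges: each fluoride is −1; each iodide is −1. With an overall charge of −2 the nickel centre must be in the +2 oxidation state. Ni sits in group 10, so the d-electron count is 10 − 2 = 8. Fluoride and iodide are weak-field ligands. With weak-field ligands the CFSE gain from square planar is small, so a 3d d⁸ ion takes the sterically preferred tetrahedral geometry. → tetrahedral.
For [Ni(CN)₄]²−: Ligand charges: each cyanide is −1. With an overall charge of −2 the nickel centre must be in the +2 oxidation state. Group 10 minus oxidation state 2 gives a d⁸ configuration. Cyanide is a strong-field ligand (high in the spectrochemical series). A 3d d⁸ ion with strong-field ligands gains enough CFSE to favour square planar over tetrahedral. → square planar.

[NiFI₃]²−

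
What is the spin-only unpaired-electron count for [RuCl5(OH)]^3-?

1

Each chloride is −1; each hydroxide is −1; balancing the −3 overall charge requires Ru(III).
Group 8 minus oxidation state 3 gives a d⁵ configuration.
The spin state decides the count: a 4d ion has a large Δₒ and is invariably low-spin.
An octahedral low-spin d⁵ ion is t₂g⁵e_g⁰, giving 1 unpaired electron.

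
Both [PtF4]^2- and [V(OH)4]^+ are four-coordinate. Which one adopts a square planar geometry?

For [PtF4]^2-: Each fluoride is −1; balancing the −2 overall charge requires Pt(II). Pt sits in group 10, so the d-electron count is 10 − 2 = 8. A 5d d⁸ ion has a large crystal-field splitting; square planar leaves the high-energy d_{x²−y²} orbital empty and maximises CFSE. → square planar.
For [V(OH)4]^+: Each hydroxide is −1; balancing the +1 overall charge requires V(V). Group 5 minus oxidation state 5 gives a d⁰ configuration. A d⁰ ion has no crystal-field stabilisation preference between square planar and tetrahedral, so four ligands adopt the sterically favoured tetrahedral geometry. → tetrahedral.

[PtF4]^2-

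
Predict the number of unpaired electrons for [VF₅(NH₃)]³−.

3 unpaired electrons

Summing ligand charges against the −3 overall charge gives an oxidation state of +2 for vanadium.
Vanadium is a group-5 element; V(II) is therefore d³.
In an octahedral field the d³ configuration is t₂g³e_g⁰ (only one arrangement possible), giving 3 unpaired electrons.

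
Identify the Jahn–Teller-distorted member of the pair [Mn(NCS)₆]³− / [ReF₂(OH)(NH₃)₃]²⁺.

[Mn(NCS)₆]³−

[Mn(NCS)₆]³−: Ligand charges: each isothiocyanate is −1. With an overall charge of −3 the manganese centre must be in the +3 oxidation state. Mn sits in group 7, so the d-electron count is 7 − 3 = 4. Isothiocyanate is a weak-field ligand for a first-row metal, so the complex is high-spin. The t₂g³e_g¹ (high-spin) configuration has an unevenly filled e_g set; the Jahn–Teller theorem predicts a tetragonal distortion (typically axial elongation) to lift the degeneracy.
[ReF₂(OH)(NH₃)₃]²⁺: Summing ligand charges against the +2 overall charge gives an oxidation state of +5 for rhenium. Re sits in group 7, so the d-electron count is 7 − 5 = 2. The d² configuration leaves the e_g set evenly filled (or empty) — no strong Jahn–Teller driving force.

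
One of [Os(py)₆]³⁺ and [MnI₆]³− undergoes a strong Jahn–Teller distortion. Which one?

[Os(py)₆]³⁺: Ligand charges: pyridine is neutral. With an overall charge of +3 the osmium centre must be in the +3 oxidation state. Osmium is a group-8 element; Os(III) is therefore d⁵. A 5d ion has a large Δₒ and is invariably low-spin. The d⁵ configuration leaves the e_g set evenly filled (or empty) — no strong Jahn–Teller driving force.
[MnI₆]³−: Each iodide is −1; balancing the −3 overall charge requires Mn(III). Manganese is a group-7 element; Mn(III) is therefore d⁴. Iodide is a weak-field ligand for a first-row metal, so the complex is high-spin. The t₂g³e_g¹ (high-spin) configuration has an unevenly filled e_g set; the Jahn–Teller theorem predicts a tetragonal distortion (typically axial elongation) to lift the degeneracy.

[MnI₆]³−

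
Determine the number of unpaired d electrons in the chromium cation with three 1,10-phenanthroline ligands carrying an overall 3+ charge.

Summing ligand charges against the +3 overall charge gives an oxidation state of +3 for chromium.
Cr sits in group 6, so the d-electron count is 6 − 3 = 3.
Counting donor atoms: 3×1,10-phenanthroline (bidentate) → 6 donors. Coordination number = 6.
In an octahedral field the d³ configuration is t₂g³e_g⁰ (only one arrangement possible), giving 3 unpaired electrons.

3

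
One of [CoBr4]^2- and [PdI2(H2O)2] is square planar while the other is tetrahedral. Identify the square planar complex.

[PdI2(H2O)2]

For [CoBr4]^2-: Summing ligand charges against the −2 overall charge gives an oxidation state of +2 for cobalt. Cobalt is a group-9 element; Co(II) is therefore d⁷. For a high-spin 3d d⁷ ion with weak-field ligands the small Δₜ gives little square-planar CFSE advantage, so four ligands adopt the sterically favoured tetrahedral geometry. → tetrahedral.
For [PdI2(H2O)2]: Each iodide is −1; water is neutral; balancing the 0 overall charge requires Pd(II). Pd sits in group 10, so the d-electron count is 10 − 2 = 8. A 4d d⁸ ion has a large crystal-field splitting; square planar leaves the high-energy d_{x²−y²} orbital empty and maximises CFSE. → square planar.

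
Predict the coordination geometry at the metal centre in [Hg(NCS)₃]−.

Summing ligand charges against the −1 overall charge gives an oxidation state of +2 for mercury.
Group 12 minus oxidation state 2 gives a d¹⁰ configuration.
With 3 monodentate ligands the coordination number is 3.
Three ligands around a d¹⁰ centre minimise repulsion in a trigonal-planar arrangement.

trigonal planar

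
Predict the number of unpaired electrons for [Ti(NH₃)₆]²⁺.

Ligand charges: ammonia is neutral. With an overall charge of +2 the titanium centre must be in the +2 oxidation state.
Ti sits in group 4, so the d-electron count is 4 − 2 = 2.
In an octahedral field the d² configuration is t₂g²e_g⁰ (only one arrangement possible), giving 2 unpaired electrons.

2 unpaired electrons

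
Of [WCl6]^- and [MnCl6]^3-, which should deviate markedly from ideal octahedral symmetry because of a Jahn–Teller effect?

[WCl6]^-: Each chloride is −1; balancing the −1 overall charge requires W(V). Tungsten is a group-6 element; W(V) is therefore d¹. The d¹ configuration leaves the e_g set evenly filled (or empty) — no strong Jahn–Teller driving force.
[MnCl6]^3-: Ligand charges: each chloride is −1. With an overall charge of −3 the manganese centre must be in the +3 oxidation state. Group 7 minus oxidation state 3 gives a d⁴ configuration. Chloride is a weak-field ligand for a first-row metal, so the complex is high-spin. The t₂g³e_g¹ (high-spin) configuration has an unevenly filled e_g set; the Jahn–Teller theorem predicts a tetragonal distortion (typically axial elongation) to lift the degeneracy.

[MnCl6]^3-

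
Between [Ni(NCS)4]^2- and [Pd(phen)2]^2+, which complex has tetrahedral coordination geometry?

[Ni(NCS)4]^2-

For [Ni(NCS)4]^2-: Ligand charges: each isothiocyanate is −1. With an overall charge of −2 the nickel centre must be in the +2 oxidation state. Ni sits in group 10, so the d-electron count is 10 − 2 = 8. Isothiocyanate is a weak-field ligand. With weak-field ligands the CFSE gain from square planar is small, so a 3d d⁸ ion takes the sterically preferred tetrahedral geometry. → tetrahedral.
For [Pd(phen)2]^2+: Summing ligand charges against the +2 overall charge gives an oxidation state of +2 for palladium. Palladium is a group-10 element; Pd(II) is therefore d⁸. A 4d d⁸ ion has a large crystal-field splitting; square planar leaves the high-energy d_{x²−y²} orbital empty and maximises CFSE. → square planar.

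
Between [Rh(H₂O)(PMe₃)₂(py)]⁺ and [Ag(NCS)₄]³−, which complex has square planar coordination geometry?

[Rh(H₂O)(PMe₃)₂(py)]⁺

For [Rh(H₂O)(PMe₃)₂(py)]⁺: Water is neutral; trimethylphosphine is neutral; pyridine is neutral; balancing the +1 overall charge requires Rh(I). Group 9 minus oxidation state 1 gives a d⁸ configuration. A 4d d⁸ ion has a large crystal-field splitting; square planar leaves the high-energy d_{x²−y²} orbital empty and maximises CFSE. → square planar.
For [Ag(NCS)₄]³−: Each isothiocyanate is −1; balancing the −3 overall charge requires Ag(I). Ag sits in group 11, so the d-electron count is 11 − 1 = 10. A d¹⁰ ion has no crystal-field stabilisation preference between square planar and tetrahedral, so four ligands adopt the sterically favoured tetrahedral geometry. → tetrahedral.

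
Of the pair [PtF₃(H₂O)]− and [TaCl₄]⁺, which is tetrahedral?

For [PtF₃(H₂O)]−: Ligand charges: each fluoride is −1; water is neutral. With an overall charge of −1 the platinum centre must be in the +2 oxidation state. Pt sits in group 10, so the d-electron count is 10 − 2 = 8. A 5d d⁸ ion has a large crystal-field splitting; square planar leaves the high-energy d_{x²−y²} orbital empty and maximises CFSE. → square planar.
For [TaCl₄]⁺: Summing ligand charges against the +1 overall charge gives an oxidation state of +5 for tantalum. Ta sits in group 5, so the d-electron count is 5 − 5 = 0. A d⁰ ion has no crystal-field stabilisation preference between square planar and tetrahedral, so four ligands adopt the sterically favoured tetrahedral geometry. → tetrahedral.

[TaCl₄]⁺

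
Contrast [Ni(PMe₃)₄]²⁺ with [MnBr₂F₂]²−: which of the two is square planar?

For [Ni(PMe₃)₄]²⁺: Summing ligand charges against the +2 overall charge gives an oxidation state of +2 for nickel. Ni sits in group 10, so the d-electron count is 10 − 2 = 8. Trimethylphosphine is a strong-field ligand (high in the spectrochemical series). A 3d d⁸ ion with strong-field ligands gains enough CFSE to favour square planar over tetrahedral. → square planar.
For [MnBr₂F₂]²−: Summing ligand charges against the −2 overall charge gives an oxidation state of +2 for manganese. Manganese is a group-7 element; Mn(II) is therefore d⁵. A high-spin d⁵ ion has zero CFSE in either geometry, so four ligands adopt the sterically favoured tetrahedral geometry. → tetrahedral.

[Ni(PMe₃)₄]²⁺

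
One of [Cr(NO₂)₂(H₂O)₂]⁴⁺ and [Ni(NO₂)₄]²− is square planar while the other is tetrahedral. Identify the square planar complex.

For [Cr(NO₂)₂(H₂O)₂]⁴⁺: Each nitro (N-bound nitrite) is −1; water is neutral; balancing the +4 overall charge requires Cr(VI). Group 6 minus oxidation state 6 gives a d⁰ configuration. A d⁰ ion has no crystal-field stabilisation preference between square planar and tetrahedral, so four ligands adopt the sterically favoured tetrahedral geometry. → tetrahedral.
For [Ni(NO₂)₄]²−: Each nitro (N-bound nitrite) is −1; balancing the −2 overall charge requires Ni(II). Ni sits in group 10, so the d-electron count is 10 − 2 = 8. Nitro (N-bound nitrite) is a strong-field ligand (high in the spectrochemical series). A 3d d⁸ ion with strong-field ligands gains enough CFSE to favour square planar over tetrahedral. → square planar.

[Ni(NO₂)₄]²−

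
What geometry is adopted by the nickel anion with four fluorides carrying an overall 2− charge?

Ligand charges: each fluoride is −1. With an overall charge of −2 the nickel centre must be in the +2 oxidation state.
Ni sits in group 10, so the d-electron count is 10 − 2 = 8.
With 4 monodentate ligands the coordination number is 4.
Fluoride is a weak-field ligand.
With weak-field ligands the CFSE gain from square planar is small, so a 3d d⁸ ion takes the sterically preferred tetrahedral geometry.

tetrahedral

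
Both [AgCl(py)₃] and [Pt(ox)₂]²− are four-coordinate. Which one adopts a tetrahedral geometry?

For [AgCl(py)₃]: Summing ligand charges against the 0 overall charge gives an oxidation state of +1 for silver. Group 11 minus oxidation state 1 gives a d¹⁰ configuration. A d¹⁰ ion has no crystal-field stabilisation preference between square planar and tetrahedral, so four ligands adopt the sterically favoured tetrahedral geometry. → tetrahedral.
For [Pt(ox)₂]²−: Summing ligand charges against the −2 overall charge gives an oxidation state of +2 for platinum. Platinum is a group-10 element; Pt(II) is therefore d⁸. A 5d d⁸ ion has a large crystal-field splitting; square planar leaves the high-energy d_{x²−y²} orbital empty and maximises CFSE. → square planar.

[AgCl(py)₃]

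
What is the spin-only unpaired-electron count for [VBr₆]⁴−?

3

Each bromide is −1; balancing the −4 overall charge requires V(II).
Group 5 minus oxidation state 2 gives a d³ configuration.
In an octahedral field the d³ configuration is t₂g³e_g⁰ (only one arrangement possible), giving 3 unpaired electrons.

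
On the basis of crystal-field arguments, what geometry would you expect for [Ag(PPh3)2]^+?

linear

Ligand charges: triphenylphosphine is neutral. With an overall charge of +1 the silver centre must be in the +1 oxidation state.
Group 11 minus oxidation state 1 gives a d¹⁰ configuration.
Coordination number: 2.
A d¹⁰ ion with only two ligands adopts a linear arrangement (sp hybridisation; no CFSE preference).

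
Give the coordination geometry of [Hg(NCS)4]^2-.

tetrahedral

Summing ligand charges against the −2 overall charge gives an oxidation state of +2 for mercury.
Hg sits in group 12, so the d-electron count is 12 − 2 = 10.
Coordination number: 4.
A d¹⁰ ion has no crystal-field stabilisation preference between square planar and tetrahedral, so four ligands adopt the sterically favoured tetrahedral geometry.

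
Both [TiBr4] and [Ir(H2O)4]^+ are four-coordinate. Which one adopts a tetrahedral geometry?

For [TiBr4]: Ligand charges: each bromide is −1. With an overall charge of 0 the titanium centre must be in the +4 oxidation state. Ti sits in group 4, so the d-electron count is 4 − 4 = 0. A d⁰ ion has no crystal-field stabilisation preference between square planar and tetrahedral, so four ligands adopt the sterically favoured tetrahedral geometry. → tetrahedral.
For [Ir(H2O)4]^+: Water is neutral; balancing the +1 overall charge requires Ir(I). Group 9 minus oxidation state 1 gives a d⁸ configuration. A 5d d⁸ ion has a large crystal-field splitting; square planar leaves the high-energy d_{x²−y²} orbital empty and maximises CFSE. → square planar.

[TiBr4]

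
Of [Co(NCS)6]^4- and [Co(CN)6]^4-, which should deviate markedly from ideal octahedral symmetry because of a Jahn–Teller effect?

[Co(CN)6]^4-

[Co(NCS)6]^4-: Ligand charges: each isothiocyanate is −1. With an overall charge of −4 the cobalt centre must be in the +2 oxidation state. Co sits in group 9, so the d-electron count is 9 − 2 = 7. Isothiocyanate is a weak-field ligand for a first-row metal, so the complex is high-spin. The d⁷ configuration leaves the e_g set evenly filled (or empty) — no strong Jahn–Teller driving force.
[Co(CN)6]^4-: Ligand charges: each cyanide is −1. With an overall charge of −4 the cobalt centre must be in the +2 oxidation state. Cobalt is a group-9 element; Co(II) is therefore d⁷. Cyanide is a strong-field ligand (high in the spectrochemical series) for a first-row metal, so the complex is low-spin. The t₂g⁶e_g¹ (low-spin) configuration has an unevenly filled e_g set; the Jahn–Teller theorem predicts a tetragonal distortion (typically axial elongation) to lift the degeneracy.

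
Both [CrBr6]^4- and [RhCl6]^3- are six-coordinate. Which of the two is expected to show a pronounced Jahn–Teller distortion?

[CrBr6]^4-: Each bromide is −1; balancing the −4 overall charge requires Cr(II). Group 6 minus oxidation state 2 gives a d⁴ configuration. Bromide is a weak-field ligand for a first-row metal, so the complex is high-spin. The t₂g³e_g¹ (high-spin) configuration has an unevenly filled e_g set; the Jahn–Teller theorem predicts a tetragonal distortion (typically axial elongation) to lift the degeneracy.
[RhCl6]^3-: Each chloride is −1; balancing the −3 overall charge requires Rh(III). Group 9 minus oxidation state 3 gives a d⁶ configuration. A 4d ion has a large Δₒ and is invariably low-spin. The d⁶ configuration leaves the e_g set evenly filled (or empty) — no strong Jahn–Teller driving force.

[CrBr6]^4-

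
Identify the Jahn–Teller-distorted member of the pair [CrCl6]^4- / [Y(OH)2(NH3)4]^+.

[CrCl6]^4-: Ligand charges: each chloride is −1. With an overall charge of −4 the chromium centre must be in the +2 oxidation state. Cr sits in group 6, so the d-electron count is 6 − 2 = 4. Chloride is a weak-field ligand for a first-row metal, so the complex is high-spin. The t₂g³e_g¹ (high-spin) configuration has an unevenly filled e_g set; the Jahn–Teller theorem predicts a tetragonal distortion (typically axial elongation) to lift the degeneracy.
[Y(OH)2(NH3)4]^+: Summing ligand charges against the +1 overall charge gives an oxidation state of +3 for yttrium. Y sits in group 3, so the d-electron count is 3 − 3 = 0. The d⁰ configuration leaves the e_g set evenly filled (or empty) — no strong Jahn–Teller driving force.

[CrCl6]^4-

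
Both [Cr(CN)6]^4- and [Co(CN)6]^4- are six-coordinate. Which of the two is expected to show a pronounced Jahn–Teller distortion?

[Cr(CN)6]^4-: Each cyanide is −1; balancing the −4 overall charge requires Cr(II). Chromium is a group-6 element; Cr(II) is therefore d⁴. Cyanide is a strong-field ligand (high in the spectrochemical series) for a first-row metal, so the complex is low-spin. The d⁴ configuration leaves the e_g set evenly filled (or empty) — no strong Jahn–Teller driving force.
[Co(CN)6]^4-: Each cyanide is −1; balancing the −4 overall charge requires Co(II). Group 9 minus oxidation state 2 gives a d⁷ configuration. Cyanide is a strong-field ligand (high in the spectrochemical series) for a first-row metal, so the complex is low-spin. The t₂g⁶e_g¹ (low-spin) configuration has an unevenly filled e_g set; the Jahn–Teller theorem predicts a tetragonal distortion (typically axial elongation) to lift the degeneracy.

[Co(CN)6]^4-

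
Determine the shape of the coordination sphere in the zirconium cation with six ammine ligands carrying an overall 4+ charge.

octahedral

Ammonia is neutral; balancing the +4 overall charge requires Zr(IV).
Group 4 minus oxidation state 4 gives a d⁰ configuration.
With 6 monodentate ligands the coordination number is 6.
Six donors around a single metal centre give an octahedral coordination sphere.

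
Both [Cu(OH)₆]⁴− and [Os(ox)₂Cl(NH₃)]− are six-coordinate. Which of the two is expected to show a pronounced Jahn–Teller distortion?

[Cu(OH)₆]⁴−

[Cu(OH)₆]⁴−: Each hydroxide is −1; balancing the −4 overall charge requires Cu(II). Copper is a group-11 element; Cu(II) is therefore d⁹. The t₂g⁶e_g³ configuration has an unevenly filled e_g set; the Jahn–Teller theorem predicts a tetragonal distortion (typically axial elongation) to lift the degeneracy.
[Os(ox)₂Cl(NH₃)]−: Each oxalate is −2; each chloride is −1; ammonia is neutral; balancing the −1 overall charge requires Os(IV). Os sits in group 8, so the d-electron count is 8 − 4 = 4. A 5d ion has a large Δₒ and is invariably low-spin. The d⁴ configuration leaves the e_g set evenly filled (or empty) — no strong Jahn–Teller driving force.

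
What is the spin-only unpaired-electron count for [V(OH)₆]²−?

Each hydroxide is −1; balancing the −2 overall charge requires V(IV).
V sits in group 5, so the d-electron count is 5 − 4 = 1.
In an octahedral field the d¹ configuration is t₂g¹e_g⁰ (only one arrangement possible), giving 1 unpaired electron.

1 unpaired electron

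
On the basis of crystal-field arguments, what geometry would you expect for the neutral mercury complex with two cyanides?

linear

Summing ligand charges against the 0 overall charge gives an oxidation state of +2 for mercury.
Mercury is a group-12 element; Hg(II) is therefore d¹⁰.
With 2 monodentate ligands the coordination number is 2.
A d¹⁰ ion with only two ligands adopts a linear arrangement (sp hybridisation; no CFSE preference).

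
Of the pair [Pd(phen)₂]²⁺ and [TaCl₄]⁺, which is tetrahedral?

For [Pd(phen)₂]²⁺: Ligand charges: 1,10-phenanthroline is neutral. With an overall charge of +2 the palladium centre must be in the +2 oxidation state. Group 10 minus oxidation state 2 gives a d⁸ configuration. A 4d d⁸ ion has a large crystal-field splitting; square planar leaves the high-energy d_{x²−y²} orbital empty and maximises CFSE. → square planar.
For [TaCl₄]⁺: Summing ligand charges against the +1 overall charge gives an oxidation state of +5 for tantalum. Ta sits in group 5, so the d-electron count is 5 − 5 = 0. A d⁰ ion has no crystal-field stabilisation preference between square planar and tetrahedral, so four ligands adopt the sterically favoured tetrahedral geometry. → tetrahedral.

[TaCl₄]⁺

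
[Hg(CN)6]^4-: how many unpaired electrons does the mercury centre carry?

Each cyanide is −1; balancing the −4 overall charge requires Hg(II).
Group 12 minus oxidation state 2 gives a d¹⁰ configuration.
In an octahedral field the d¹⁰ configuration is t₂g⁶e_g⁴, giving 0 unpaired electrons.

0 unpaired electrons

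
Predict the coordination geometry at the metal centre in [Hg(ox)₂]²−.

Summing ligand charges against the −2 overall charge gives an oxidation state of +2 for mercury.
Mercury is a group-12 element; Hg(II) is therefore d¹⁰.
Counting donor atoms: 2×oxalate (bidentate) → 4 donors. Coordination number = 4.
A d¹⁰ ion has no crystal-field stabilisation preference between square planar and tetrahedral, so four ligands adopt the sterically favoured tetrahedral geometry.

tetrahedral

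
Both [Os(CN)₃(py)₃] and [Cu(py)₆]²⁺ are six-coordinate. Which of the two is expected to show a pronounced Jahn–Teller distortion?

[Cu(py)₆]²⁺

[Os(CN)₃(py)₃]: Summing ligand charges against the 0 overall charge gives an oxidation state of +3 for osmium. Os sits in group 8, so the d-electron count is 8 − 3 = 5. A 5d ion has a large Δₒ and is invariably low-spin. The d⁵ configuration leaves the e_g set evenly filled (or empty) — no strong Jahn–Teller driving force.
[Cu(py)₆]²⁺: Ligand charges: pyridine is neutral. With an overall charge of +2 the copper centre must be in the +2 oxidation state. Group 11 minus oxidation state 2 gives a d⁹ configuration. The t₂g⁶e_g³ configuration has an unevenly filled e_g set; the Jahn–Teller theorem predicts a tetragonal distortion (typically axial elongation) to lift the degeneracy.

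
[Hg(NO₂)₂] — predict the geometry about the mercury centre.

linear

Summing ligand charges against the 0 overall charge gives an oxidation state of +2 for mercury.
Group 12 minus oxidation state 2 gives a d¹⁰ configuration.
Coordination number: 2.
A d¹⁰ ion with only two ligands adopts a linear arrangement (sp hybridisation; no CFSE preference).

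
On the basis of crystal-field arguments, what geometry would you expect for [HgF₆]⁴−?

octahedral

Summing ligand charges against the −4 overall charge gives an oxidation state of +2 for mercury.
Hg sits in group 12, so the d-electron count is 12 − 2 = 10.
With 6 monodentate ligands the coordination number is 6.
Six donors around a single metal centre give an octahedral coordination sphere.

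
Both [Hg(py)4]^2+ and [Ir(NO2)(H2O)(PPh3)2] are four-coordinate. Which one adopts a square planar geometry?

[Ir(NO2)(H2O)(PPh3)2]

For [Hg(py)4]^2+: Summing ligand charges against the +2 overall charge gives an oxidation state of +2 for mercury. Mercury is a group-12 element; Hg(II) is therefore d¹⁰. A d¹⁰ ion has no crystal-field stabilisation preference between square planar and tetrahedral, so four ligands adopt the sterically favoured tetrahedral geometry. → tetrahedral.
For [Ir(NO2)(H2O)(PPh3)2]: Each nitro (N-bound nitrite) is −1; water is neutral; triphenylphosphine is neutral; balancing the 0 overall charge requires Ir(I). Ir sits in group 9, so the d-electron count is 9 − 1 = 8. A 5d d⁸ ion has a large crystal-field splitting; square planar leaves the high-energy d_{x²−y²} orbital empty and maximises CFSE. → square planar.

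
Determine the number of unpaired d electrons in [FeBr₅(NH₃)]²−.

5

Summing ligand charges against the −2 overall charge gives an oxidation state of +3 for iron.
Iron is a group-8 element; Fe(III) is therefore d⁵.
The spin state decides the count: Bromide is a weak-field ligand for a first-row metal, so the complex is high-spin.
An octahedral high-spin d⁵ ion is t₂g³e_g², giving 5 unpaired electrons.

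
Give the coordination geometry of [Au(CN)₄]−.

square planar

Ligand charges: each cyanide is −1. With an overall charge of −1 the gold centre must be in the +3 oxidation state.
Group 11 minus oxidation state 3 gives a d⁸ configuration.
Coordination number: 4.
A 5d d⁸ ion has a large crystal-field splitting; square planar leaves the high-energy d_{x²−y²} orbital empty and maximises CFSE.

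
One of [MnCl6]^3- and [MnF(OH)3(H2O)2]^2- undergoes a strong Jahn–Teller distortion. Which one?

[MnCl6]^3-: Summing ligand charges against the −3 overall charge gives an oxidation state of +3 for manganese. Mn sits in group 7, so the d-electron count is 7 − 3 = 4. Chloride is a weak-field ligand for a first-row metal, so the complex is high-spin. The t₂g³e_g¹ (high-spin) configuration has an unevenly filled e_g set; the Jahn–Teller theorem predicts a tetragonal distortion (typically axial elongation) to lift the degeneracy.
[MnF(OH)3(H2O)2]^2-: Summing ligand charges against the −2 overall charge gives an oxidation state of +2 for manganese. Mn sits in group 7, so the d-electron count is 7 − 2 = 5. Fluoride and hydroxide are weak-field ligands for a first-row metal, so the complex is high-spin. The d⁵ configuration leaves the e_g set evenly filled (or empty) — no strong Jahn–Teller driving force.

[MnCl6]^3-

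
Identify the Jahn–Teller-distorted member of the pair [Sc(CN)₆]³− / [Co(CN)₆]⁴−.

[Sc(CN)₆]³−: Ligand charges: each cyanide is −1. With an overall charge of −3 the scandium centre must be in the +3 oxidation state. Sc sits in group 3, so the d-electron count is 3 − 3 = 0. The d⁰ configuration leaves the e_g set evenly filled (or empty) — no strong Jahn–Teller driving force.
[Co(CN)₆]⁴−: Ligand charges: each cyanide is −1. With an overall charge of −4 the cobalt centre must be in the +2 oxidation state. Group 9 minus oxidation state 2 gives a d⁷ configuration. Cyanide is a strong-field ligand (high in the spectrochemical series) for a first-row metal, so the complex is low-spin. The t₂g⁶e_g¹ (low-spin) configuration has an unevenly filled e_g set; the Jahn–Teller theorem predicts a tetragonal distortion (typically axial elongation) to lift the degeneracy.

[Co(CN)₆]⁴−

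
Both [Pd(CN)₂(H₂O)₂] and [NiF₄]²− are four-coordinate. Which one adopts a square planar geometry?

For [Pd(CN)₂(H₂O)₂]: Summing ligand charges against the 0 overall charge gives an oxidation state of +2 for palladium. Group 10 minus oxidation state 2 gives a d⁸ configuration. A 4d d⁸ ion has a large crystal-field splitting; square planar leaves the high-energy d_{x²−y²} orbital empty and maximises CFSE. → square planar.
For [NiF₄]²−: Each fluoride is −1; balancing the −2 overall charge requires Ni(II). Nickel is a group-10 element; Ni(II) is therefore d⁸. Fluoride is a weak-field ligand. With weak-field ligands the CFSE gain from square planar is small, so a 3d d⁸ ion takes the sterically preferred tetrahedral geometry. → tetrahedral.

[Pd(CN)₂(H₂O)₂]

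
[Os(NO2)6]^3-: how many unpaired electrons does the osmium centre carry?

Each nitro (N-bound nitrite) is −1; balancing the −3 overall charge requires Os(III).
Os sits in group 8, so the d-electron count is 8 − 3 = 5.
The spin state decides the count: a 5d ion has a large Δₒ and is invariably low-spin.
An octahedral low-spin d⁵ ion is t₂g⁵e_g⁰, giving 1 unpaired electron.

1 unpaired electron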